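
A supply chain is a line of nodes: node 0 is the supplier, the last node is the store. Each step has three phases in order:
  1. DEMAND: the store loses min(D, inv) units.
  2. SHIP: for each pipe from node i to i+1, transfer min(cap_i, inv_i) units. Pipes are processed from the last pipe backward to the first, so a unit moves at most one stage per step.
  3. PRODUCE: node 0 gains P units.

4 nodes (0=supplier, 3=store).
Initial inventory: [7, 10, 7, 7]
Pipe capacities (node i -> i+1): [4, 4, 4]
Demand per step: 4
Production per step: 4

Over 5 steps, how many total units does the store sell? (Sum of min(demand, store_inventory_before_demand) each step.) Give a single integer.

Step 1: sold=4 (running total=4) -> [7 10 7 7]
Step 2: sold=4 (running total=8) -> [7 10 7 7]
Step 3: sold=4 (running total=12) -> [7 10 7 7]
Step 4: sold=4 (running total=16) -> [7 10 7 7]
Step 5: sold=4 (running total=20) -> [7 10 7 7]

Answer: 20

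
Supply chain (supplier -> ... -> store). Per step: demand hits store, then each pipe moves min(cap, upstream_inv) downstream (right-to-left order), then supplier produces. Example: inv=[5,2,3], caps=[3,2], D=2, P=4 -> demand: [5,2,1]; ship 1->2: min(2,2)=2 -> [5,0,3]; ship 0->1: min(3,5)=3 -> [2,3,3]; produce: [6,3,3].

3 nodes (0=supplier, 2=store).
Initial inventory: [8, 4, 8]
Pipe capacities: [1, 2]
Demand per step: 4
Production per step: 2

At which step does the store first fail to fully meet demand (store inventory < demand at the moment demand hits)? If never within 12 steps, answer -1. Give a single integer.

Step 1: demand=4,sold=4 ship[1->2]=2 ship[0->1]=1 prod=2 -> [9 3 6]
Step 2: demand=4,sold=4 ship[1->2]=2 ship[0->1]=1 prod=2 -> [10 2 4]
Step 3: demand=4,sold=4 ship[1->2]=2 ship[0->1]=1 prod=2 -> [11 1 2]
Step 4: demand=4,sold=2 ship[1->2]=1 ship[0->1]=1 prod=2 -> [12 1 1]
Step 5: demand=4,sold=1 ship[1->2]=1 ship[0->1]=1 prod=2 -> [13 1 1]
Step 6: demand=4,sold=1 ship[1->2]=1 ship[0->1]=1 prod=2 -> [14 1 1]
Step 7: demand=4,sold=1 ship[1->2]=1 ship[0->1]=1 prod=2 -> [15 1 1]
Step 8: demand=4,sold=1 ship[1->2]=1 ship[0->1]=1 prod=2 -> [16 1 1]
Step 9: demand=4,sold=1 ship[1->2]=1 ship[0->1]=1 prod=2 -> [17 1 1]
Step 10: demand=4,sold=1 ship[1->2]=1 ship[0->1]=1 prod=2 -> [18 1 1]
Step 11: demand=4,sold=1 ship[1->2]=1 ship[0->1]=1 prod=2 -> [19 1 1]
Step 12: demand=4,sold=1 ship[1->2]=1 ship[0->1]=1 prod=2 -> [20 1 1]
First stockout at step 4

4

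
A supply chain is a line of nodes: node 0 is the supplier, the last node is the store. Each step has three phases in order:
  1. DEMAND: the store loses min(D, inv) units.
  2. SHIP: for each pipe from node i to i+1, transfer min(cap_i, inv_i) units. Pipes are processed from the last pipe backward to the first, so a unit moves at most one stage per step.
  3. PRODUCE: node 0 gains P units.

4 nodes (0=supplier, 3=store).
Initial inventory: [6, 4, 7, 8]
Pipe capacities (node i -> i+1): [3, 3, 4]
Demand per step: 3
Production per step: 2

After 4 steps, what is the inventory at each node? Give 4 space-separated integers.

Step 1: demand=3,sold=3 ship[2->3]=4 ship[1->2]=3 ship[0->1]=3 prod=2 -> inv=[5 4 6 9]
Step 2: demand=3,sold=3 ship[2->3]=4 ship[1->2]=3 ship[0->1]=3 prod=2 -> inv=[4 4 5 10]
Step 3: demand=3,sold=3 ship[2->3]=4 ship[1->2]=3 ship[0->1]=3 prod=2 -> inv=[3 4 4 11]
Step 4: demand=3,sold=3 ship[2->3]=4 ship[1->2]=3 ship[0->1]=3 prod=2 -> inv=[2 4 3 12]

2 4 3 12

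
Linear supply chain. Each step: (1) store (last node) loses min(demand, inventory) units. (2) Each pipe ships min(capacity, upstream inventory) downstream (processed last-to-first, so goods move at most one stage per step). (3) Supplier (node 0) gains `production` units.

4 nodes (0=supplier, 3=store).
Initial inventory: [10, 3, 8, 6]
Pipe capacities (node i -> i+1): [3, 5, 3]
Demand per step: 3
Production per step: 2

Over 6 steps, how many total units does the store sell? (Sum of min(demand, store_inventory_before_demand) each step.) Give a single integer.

Answer: 18

Derivation:
Step 1: sold=3 (running total=3) -> [9 3 8 6]
Step 2: sold=3 (running total=6) -> [8 3 8 6]
Step 3: sold=3 (running total=9) -> [7 3 8 6]
Step 4: sold=3 (running total=12) -> [6 3 8 6]
Step 5: sold=3 (running total=15) -> [5 3 8 6]
Step 6: sold=3 (running total=18) -> [4 3 8 6]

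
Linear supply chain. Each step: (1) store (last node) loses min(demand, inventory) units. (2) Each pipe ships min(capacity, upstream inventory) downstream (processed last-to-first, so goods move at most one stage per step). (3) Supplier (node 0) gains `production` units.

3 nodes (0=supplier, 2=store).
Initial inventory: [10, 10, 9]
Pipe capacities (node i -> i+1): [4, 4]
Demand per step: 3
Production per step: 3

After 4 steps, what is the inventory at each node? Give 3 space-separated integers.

Step 1: demand=3,sold=3 ship[1->2]=4 ship[0->1]=4 prod=3 -> inv=[9 10 10]
Step 2: demand=3,sold=3 ship[1->2]=4 ship[0->1]=4 prod=3 -> inv=[8 10 11]
Step 3: demand=3,sold=3 ship[1->2]=4 ship[0->1]=4 prod=3 -> inv=[7 10 12]
Step 4: demand=3,sold=3 ship[1->2]=4 ship[0->1]=4 prod=3 -> inv=[6 10 13]

6 10 13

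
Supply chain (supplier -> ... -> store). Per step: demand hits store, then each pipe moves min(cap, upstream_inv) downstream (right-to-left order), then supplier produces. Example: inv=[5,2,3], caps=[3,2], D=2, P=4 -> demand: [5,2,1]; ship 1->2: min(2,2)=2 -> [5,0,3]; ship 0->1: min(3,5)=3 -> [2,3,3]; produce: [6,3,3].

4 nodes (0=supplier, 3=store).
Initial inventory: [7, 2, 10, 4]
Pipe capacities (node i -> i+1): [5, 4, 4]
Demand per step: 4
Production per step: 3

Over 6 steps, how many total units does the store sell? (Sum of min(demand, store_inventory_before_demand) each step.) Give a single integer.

Step 1: sold=4 (running total=4) -> [5 5 8 4]
Step 2: sold=4 (running total=8) -> [3 6 8 4]
Step 3: sold=4 (running total=12) -> [3 5 8 4]
Step 4: sold=4 (running total=16) -> [3 4 8 4]
Step 5: sold=4 (running total=20) -> [3 3 8 4]
Step 6: sold=4 (running total=24) -> [3 3 7 4]

Answer: 24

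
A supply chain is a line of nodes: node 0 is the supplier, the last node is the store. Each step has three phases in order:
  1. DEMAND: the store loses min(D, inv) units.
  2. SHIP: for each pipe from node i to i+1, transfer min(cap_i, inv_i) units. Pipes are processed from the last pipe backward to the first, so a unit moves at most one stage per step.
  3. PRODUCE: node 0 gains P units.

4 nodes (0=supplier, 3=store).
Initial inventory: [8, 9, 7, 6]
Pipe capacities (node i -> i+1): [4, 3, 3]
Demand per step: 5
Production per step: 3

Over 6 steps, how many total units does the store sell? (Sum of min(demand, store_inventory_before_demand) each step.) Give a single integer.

Answer: 21

Derivation:
Step 1: sold=5 (running total=5) -> [7 10 7 4]
Step 2: sold=4 (running total=9) -> [6 11 7 3]
Step 3: sold=3 (running total=12) -> [5 12 7 3]
Step 4: sold=3 (running total=15) -> [4 13 7 3]
Step 5: sold=3 (running total=18) -> [3 14 7 3]
Step 6: sold=3 (running total=21) -> [3 14 7 3]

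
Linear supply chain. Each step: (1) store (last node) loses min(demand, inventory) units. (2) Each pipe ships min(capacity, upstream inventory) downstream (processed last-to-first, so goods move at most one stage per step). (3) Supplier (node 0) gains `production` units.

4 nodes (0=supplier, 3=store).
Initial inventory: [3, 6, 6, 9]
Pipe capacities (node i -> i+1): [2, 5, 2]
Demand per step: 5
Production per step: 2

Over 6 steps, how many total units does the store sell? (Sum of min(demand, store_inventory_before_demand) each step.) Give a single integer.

Answer: 19

Derivation:
Step 1: sold=5 (running total=5) -> [3 3 9 6]
Step 2: sold=5 (running total=10) -> [3 2 10 3]
Step 3: sold=3 (running total=13) -> [3 2 10 2]
Step 4: sold=2 (running total=15) -> [3 2 10 2]
Step 5: sold=2 (running total=17) -> [3 2 10 2]
Step 6: sold=2 (running total=19) -> [3 2 10 2]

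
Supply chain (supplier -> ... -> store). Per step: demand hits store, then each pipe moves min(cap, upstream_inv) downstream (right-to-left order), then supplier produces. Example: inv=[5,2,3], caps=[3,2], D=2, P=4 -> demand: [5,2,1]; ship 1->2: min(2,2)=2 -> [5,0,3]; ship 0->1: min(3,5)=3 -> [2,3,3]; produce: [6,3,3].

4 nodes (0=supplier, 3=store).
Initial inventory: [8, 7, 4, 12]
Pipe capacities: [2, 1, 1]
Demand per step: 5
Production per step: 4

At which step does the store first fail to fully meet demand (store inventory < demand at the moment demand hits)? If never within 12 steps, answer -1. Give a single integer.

Step 1: demand=5,sold=5 ship[2->3]=1 ship[1->2]=1 ship[0->1]=2 prod=4 -> [10 8 4 8]
Step 2: demand=5,sold=5 ship[2->3]=1 ship[1->2]=1 ship[0->1]=2 prod=4 -> [12 9 4 4]
Step 3: demand=5,sold=4 ship[2->3]=1 ship[1->2]=1 ship[0->1]=2 prod=4 -> [14 10 4 1]
Step 4: demand=5,sold=1 ship[2->3]=1 ship[1->2]=1 ship[0->1]=2 prod=4 -> [16 11 4 1]
Step 5: demand=5,sold=1 ship[2->3]=1 ship[1->2]=1 ship[0->1]=2 prod=4 -> [18 12 4 1]
Step 6: demand=5,sold=1 ship[2->3]=1 ship[1->2]=1 ship[0->1]=2 prod=4 -> [20 13 4 1]
Step 7: demand=5,sold=1 ship[2->3]=1 ship[1->2]=1 ship[0->1]=2 prod=4 -> [22 14 4 1]
Step 8: demand=5,sold=1 ship[2->3]=1 ship[1->2]=1 ship[0->1]=2 prod=4 -> [24 15 4 1]
Step 9: demand=5,sold=1 ship[2->3]=1 ship[1->2]=1 ship[0->1]=2 prod=4 -> [26 16 4 1]
Step 10: demand=5,sold=1 ship[2->3]=1 ship[1->2]=1 ship[0->1]=2 prod=4 -> [28 17 4 1]
Step 11: demand=5,sold=1 ship[2->3]=1 ship[1->2]=1 ship[0->1]=2 prod=4 -> [30 18 4 1]
Step 12: demand=5,sold=1 ship[2->3]=1 ship[1->2]=1 ship[0->1]=2 prod=4 -> [32 19 4 1]
First stockout at step 3

3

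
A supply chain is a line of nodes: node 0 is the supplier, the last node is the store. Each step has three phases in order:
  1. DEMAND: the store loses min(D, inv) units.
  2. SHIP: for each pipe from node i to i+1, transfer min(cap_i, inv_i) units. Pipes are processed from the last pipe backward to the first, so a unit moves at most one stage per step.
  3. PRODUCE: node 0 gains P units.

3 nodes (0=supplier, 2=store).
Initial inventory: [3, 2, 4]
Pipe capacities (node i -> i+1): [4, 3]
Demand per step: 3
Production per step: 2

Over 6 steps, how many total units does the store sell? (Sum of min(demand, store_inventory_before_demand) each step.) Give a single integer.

Step 1: sold=3 (running total=3) -> [2 3 3]
Step 2: sold=3 (running total=6) -> [2 2 3]
Step 3: sold=3 (running total=9) -> [2 2 2]
Step 4: sold=2 (running total=11) -> [2 2 2]
Step 5: sold=2 (running total=13) -> [2 2 2]
Step 6: sold=2 (running total=15) -> [2 2 2]

Answer: 15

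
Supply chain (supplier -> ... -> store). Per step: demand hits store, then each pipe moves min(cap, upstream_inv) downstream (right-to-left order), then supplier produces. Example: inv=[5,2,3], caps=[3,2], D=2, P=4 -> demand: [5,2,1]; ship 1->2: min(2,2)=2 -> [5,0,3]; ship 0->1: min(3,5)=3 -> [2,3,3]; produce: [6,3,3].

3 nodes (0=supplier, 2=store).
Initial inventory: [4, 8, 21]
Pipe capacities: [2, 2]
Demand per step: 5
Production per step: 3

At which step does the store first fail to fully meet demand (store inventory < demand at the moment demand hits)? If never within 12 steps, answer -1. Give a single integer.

Step 1: demand=5,sold=5 ship[1->2]=2 ship[0->1]=2 prod=3 -> [5 8 18]
Step 2: demand=5,sold=5 ship[1->2]=2 ship[0->1]=2 prod=3 -> [6 8 15]
Step 3: demand=5,sold=5 ship[1->2]=2 ship[0->1]=2 prod=3 -> [7 8 12]
Step 4: demand=5,sold=5 ship[1->2]=2 ship[0->1]=2 prod=3 -> [8 8 9]
Step 5: demand=5,sold=5 ship[1->2]=2 ship[0->1]=2 prod=3 -> [9 8 6]
Step 6: demand=5,sold=5 ship[1->2]=2 ship[0->1]=2 prod=3 -> [10 8 3]
Step 7: demand=5,sold=3 ship[1->2]=2 ship[0->1]=2 prod=3 -> [11 8 2]
Step 8: demand=5,sold=2 ship[1->2]=2 ship[0->1]=2 prod=3 -> [12 8 2]
Step 9: demand=5,sold=2 ship[1->2]=2 ship[0->1]=2 prod=3 -> [13 8 2]
Step 10: demand=5,sold=2 ship[1->2]=2 ship[0->1]=2 prod=3 -> [14 8 2]
Step 11: demand=5,sold=2 ship[1->2]=2 ship[0->1]=2 prod=3 -> [15 8 2]
Step 12: demand=5,sold=2 ship[1->2]=2 ship[0->1]=2 prod=3 -> [16 8 2]
First stockout at step 7

7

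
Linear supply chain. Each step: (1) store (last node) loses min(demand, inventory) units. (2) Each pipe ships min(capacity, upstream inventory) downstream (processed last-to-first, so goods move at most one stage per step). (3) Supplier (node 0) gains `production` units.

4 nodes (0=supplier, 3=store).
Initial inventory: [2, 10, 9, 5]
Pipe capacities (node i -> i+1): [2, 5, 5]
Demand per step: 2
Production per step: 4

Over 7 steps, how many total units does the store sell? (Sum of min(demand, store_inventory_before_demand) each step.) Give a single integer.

Answer: 14

Derivation:
Step 1: sold=2 (running total=2) -> [4 7 9 8]
Step 2: sold=2 (running total=4) -> [6 4 9 11]
Step 3: sold=2 (running total=6) -> [8 2 8 14]
Step 4: sold=2 (running total=8) -> [10 2 5 17]
Step 5: sold=2 (running total=10) -> [12 2 2 20]
Step 6: sold=2 (running total=12) -> [14 2 2 20]
Step 7: sold=2 (running total=14) -> [16 2 2 20]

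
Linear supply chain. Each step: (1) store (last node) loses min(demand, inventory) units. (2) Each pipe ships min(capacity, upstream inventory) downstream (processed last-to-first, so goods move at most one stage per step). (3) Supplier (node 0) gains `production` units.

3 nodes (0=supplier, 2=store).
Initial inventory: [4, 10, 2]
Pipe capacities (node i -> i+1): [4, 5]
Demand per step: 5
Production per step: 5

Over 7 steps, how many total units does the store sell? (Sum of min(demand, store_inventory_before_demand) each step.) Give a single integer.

Answer: 32

Derivation:
Step 1: sold=2 (running total=2) -> [5 9 5]
Step 2: sold=5 (running total=7) -> [6 8 5]
Step 3: sold=5 (running total=12) -> [7 7 5]
Step 4: sold=5 (running total=17) -> [8 6 5]
Step 5: sold=5 (running total=22) -> [9 5 5]
Step 6: sold=5 (running total=27) -> [10 4 5]
Step 7: sold=5 (running total=32) -> [11 4 4]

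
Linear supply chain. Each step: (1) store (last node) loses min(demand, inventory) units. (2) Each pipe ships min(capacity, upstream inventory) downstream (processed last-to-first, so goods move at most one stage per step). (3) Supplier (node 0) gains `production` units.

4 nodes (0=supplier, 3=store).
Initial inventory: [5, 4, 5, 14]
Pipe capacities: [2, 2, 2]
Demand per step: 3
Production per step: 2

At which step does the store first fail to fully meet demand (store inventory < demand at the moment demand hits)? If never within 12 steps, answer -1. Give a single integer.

Step 1: demand=3,sold=3 ship[2->3]=2 ship[1->2]=2 ship[0->1]=2 prod=2 -> [5 4 5 13]
Step 2: demand=3,sold=3 ship[2->3]=2 ship[1->2]=2 ship[0->1]=2 prod=2 -> [5 4 5 12]
Step 3: demand=3,sold=3 ship[2->3]=2 ship[1->2]=2 ship[0->1]=2 prod=2 -> [5 4 5 11]
Step 4: demand=3,sold=3 ship[2->3]=2 ship[1->2]=2 ship[0->1]=2 prod=2 -> [5 4 5 10]
Step 5: demand=3,sold=3 ship[2->3]=2 ship[1->2]=2 ship[0->1]=2 prod=2 -> [5 4 5 9]
Step 6: demand=3,sold=3 ship[2->3]=2 ship[1->2]=2 ship[0->1]=2 prod=2 -> [5 4 5 8]
Step 7: demand=3,sold=3 ship[2->3]=2 ship[1->2]=2 ship[0->1]=2 prod=2 -> [5 4 5 7]
Step 8: demand=3,sold=3 ship[2->3]=2 ship[1->2]=2 ship[0->1]=2 prod=2 -> [5 4 5 6]
Step 9: demand=3,sold=3 ship[2->3]=2 ship[1->2]=2 ship[0->1]=2 prod=2 -> [5 4 5 5]
Step 10: demand=3,sold=3 ship[2->3]=2 ship[1->2]=2 ship[0->1]=2 prod=2 -> [5 4 5 4]
Step 11: demand=3,sold=3 ship[2->3]=2 ship[1->2]=2 ship[0->1]=2 prod=2 -> [5 4 5 3]
Step 12: demand=3,sold=3 ship[2->3]=2 ship[1->2]=2 ship[0->1]=2 prod=2 -> [5 4 5 2]
No stockout in 12 steps

-1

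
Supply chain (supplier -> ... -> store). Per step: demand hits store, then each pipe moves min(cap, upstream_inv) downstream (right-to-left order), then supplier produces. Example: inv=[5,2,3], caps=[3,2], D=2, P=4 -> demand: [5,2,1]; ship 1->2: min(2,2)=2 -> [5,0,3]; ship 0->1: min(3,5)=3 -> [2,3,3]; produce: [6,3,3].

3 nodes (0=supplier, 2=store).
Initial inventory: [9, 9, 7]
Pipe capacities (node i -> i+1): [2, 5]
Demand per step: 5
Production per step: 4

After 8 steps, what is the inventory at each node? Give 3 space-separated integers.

Step 1: demand=5,sold=5 ship[1->2]=5 ship[0->1]=2 prod=4 -> inv=[11 6 7]
Step 2: demand=5,sold=5 ship[1->2]=5 ship[0->1]=2 prod=4 -> inv=[13 3 7]
Step 3: demand=5,sold=5 ship[1->2]=3 ship[0->1]=2 prod=4 -> inv=[15 2 5]
Step 4: demand=5,sold=5 ship[1->2]=2 ship[0->1]=2 prod=4 -> inv=[17 2 2]
Step 5: demand=5,sold=2 ship[1->2]=2 ship[0->1]=2 prod=4 -> inv=[19 2 2]
Step 6: demand=5,sold=2 ship[1->2]=2 ship[0->1]=2 prod=4 -> inv=[21 2 2]
Step 7: demand=5,sold=2 ship[1->2]=2 ship[0->1]=2 prod=4 -> inv=[23 2 2]
Step 8: demand=5,sold=2 ship[1->2]=2 ship[0->1]=2 prod=4 -> inv=[25 2 2]

25 2 2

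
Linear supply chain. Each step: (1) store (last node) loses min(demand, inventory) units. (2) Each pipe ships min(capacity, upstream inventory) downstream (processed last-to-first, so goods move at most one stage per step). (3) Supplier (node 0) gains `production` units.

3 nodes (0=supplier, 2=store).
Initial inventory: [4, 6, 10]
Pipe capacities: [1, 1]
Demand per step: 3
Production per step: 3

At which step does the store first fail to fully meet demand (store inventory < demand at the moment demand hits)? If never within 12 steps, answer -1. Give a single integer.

Step 1: demand=3,sold=3 ship[1->2]=1 ship[0->1]=1 prod=3 -> [6 6 8]
Step 2: demand=3,sold=3 ship[1->2]=1 ship[0->1]=1 prod=3 -> [8 6 6]
Step 3: demand=3,sold=3 ship[1->2]=1 ship[0->1]=1 prod=3 -> [10 6 4]
Step 4: demand=3,sold=3 ship[1->2]=1 ship[0->1]=1 prod=3 -> [12 6 2]
Step 5: demand=3,sold=2 ship[1->2]=1 ship[0->1]=1 prod=3 -> [14 6 1]
Step 6: demand=3,sold=1 ship[1->2]=1 ship[0->1]=1 prod=3 -> [16 6 1]
Step 7: demand=3,sold=1 ship[1->2]=1 ship[0->1]=1 prod=3 -> [18 6 1]
Step 8: demand=3,sold=1 ship[1->2]=1 ship[0->1]=1 prod=3 -> [20 6 1]
Step 9: demand=3,sold=1 ship[1->2]=1 ship[0->1]=1 prod=3 -> [22 6 1]
Step 10: demand=3,sold=1 ship[1->2]=1 ship[0->1]=1 prod=3 -> [24 6 1]
Step 11: demand=3,sold=1 ship[1->2]=1 ship[0->1]=1 prod=3 -> [26 6 1]
Step 12: demand=3,sold=1 ship[1->2]=1 ship[0->1]=1 prod=3 -> [28 6 1]
First stockout at step 5

5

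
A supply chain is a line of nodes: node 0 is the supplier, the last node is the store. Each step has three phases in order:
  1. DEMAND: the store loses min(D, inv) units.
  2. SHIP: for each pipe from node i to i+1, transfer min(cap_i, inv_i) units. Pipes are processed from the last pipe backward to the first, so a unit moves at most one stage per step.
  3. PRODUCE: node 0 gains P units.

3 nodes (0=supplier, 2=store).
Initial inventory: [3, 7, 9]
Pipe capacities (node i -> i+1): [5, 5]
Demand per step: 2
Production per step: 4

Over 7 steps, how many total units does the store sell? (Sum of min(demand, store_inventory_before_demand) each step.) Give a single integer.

Step 1: sold=2 (running total=2) -> [4 5 12]
Step 2: sold=2 (running total=4) -> [4 4 15]
Step 3: sold=2 (running total=6) -> [4 4 17]
Step 4: sold=2 (running total=8) -> [4 4 19]
Step 5: sold=2 (running total=10) -> [4 4 21]
Step 6: sold=2 (running total=12) -> [4 4 23]
Step 7: sold=2 (running total=14) -> [4 4 25]

Answer: 14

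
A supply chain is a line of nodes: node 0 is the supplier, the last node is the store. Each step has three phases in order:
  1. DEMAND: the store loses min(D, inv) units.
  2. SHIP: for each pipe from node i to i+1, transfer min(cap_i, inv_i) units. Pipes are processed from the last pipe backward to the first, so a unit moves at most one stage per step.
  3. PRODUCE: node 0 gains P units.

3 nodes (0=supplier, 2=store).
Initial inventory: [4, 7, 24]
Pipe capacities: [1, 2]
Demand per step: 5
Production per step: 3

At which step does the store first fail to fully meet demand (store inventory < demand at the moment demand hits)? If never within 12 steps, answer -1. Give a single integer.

Step 1: demand=5,sold=5 ship[1->2]=2 ship[0->1]=1 prod=3 -> [6 6 21]
Step 2: demand=5,sold=5 ship[1->2]=2 ship[0->1]=1 prod=3 -> [8 5 18]
Step 3: demand=5,sold=5 ship[1->2]=2 ship[0->1]=1 prod=3 -> [10 4 15]
Step 4: demand=5,sold=5 ship[1->2]=2 ship[0->1]=1 prod=3 -> [12 3 12]
Step 5: demand=5,sold=5 ship[1->2]=2 ship[0->1]=1 prod=3 -> [14 2 9]
Step 6: demand=5,sold=5 ship[1->2]=2 ship[0->1]=1 prod=3 -> [16 1 6]
Step 7: demand=5,sold=5 ship[1->2]=1 ship[0->1]=1 prod=3 -> [18 1 2]
Step 8: demand=5,sold=2 ship[1->2]=1 ship[0->1]=1 prod=3 -> [20 1 1]
Step 9: demand=5,sold=1 ship[1->2]=1 ship[0->1]=1 prod=3 -> [22 1 1]
Step 10: demand=5,sold=1 ship[1->2]=1 ship[0->1]=1 prod=3 -> [24 1 1]
Step 11: demand=5,sold=1 ship[1->2]=1 ship[0->1]=1 prod=3 -> [26 1 1]
Step 12: demand=5,sold=1 ship[1->2]=1 ship[0->1]=1 prod=3 -> [28 1 1]
First stockout at step 8

8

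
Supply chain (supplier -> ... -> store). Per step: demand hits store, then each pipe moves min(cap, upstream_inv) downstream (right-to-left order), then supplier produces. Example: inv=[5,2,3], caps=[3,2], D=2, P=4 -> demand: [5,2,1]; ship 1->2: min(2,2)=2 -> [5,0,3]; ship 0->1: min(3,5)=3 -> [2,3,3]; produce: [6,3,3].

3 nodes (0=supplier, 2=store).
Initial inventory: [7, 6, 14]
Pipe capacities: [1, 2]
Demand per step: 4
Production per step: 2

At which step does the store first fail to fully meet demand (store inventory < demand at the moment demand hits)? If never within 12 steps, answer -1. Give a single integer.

Step 1: demand=4,sold=4 ship[1->2]=2 ship[0->1]=1 prod=2 -> [8 5 12]
Step 2: demand=4,sold=4 ship[1->2]=2 ship[0->1]=1 prod=2 -> [9 4 10]
Step 3: demand=4,sold=4 ship[1->2]=2 ship[0->1]=1 prod=2 -> [10 3 8]
Step 4: demand=4,sold=4 ship[1->2]=2 ship[0->1]=1 prod=2 -> [11 2 6]
Step 5: demand=4,sold=4 ship[1->2]=2 ship[0->1]=1 prod=2 -> [12 1 4]
Step 6: demand=4,sold=4 ship[1->2]=1 ship[0->1]=1 prod=2 -> [13 1 1]
Step 7: demand=4,sold=1 ship[1->2]=1 ship[0->1]=1 prod=2 -> [14 1 1]
Step 8: demand=4,sold=1 ship[1->2]=1 ship[0->1]=1 prod=2 -> [15 1 1]
Step 9: demand=4,sold=1 ship[1->2]=1 ship[0->1]=1 prod=2 -> [16 1 1]
Step 10: demand=4,sold=1 ship[1->2]=1 ship[0->1]=1 prod=2 -> [17 1 1]
Step 11: demand=4,sold=1 ship[1->2]=1 ship[0->1]=1 prod=2 -> [18 1 1]
Step 12: demand=4,sold=1 ship[1->2]=1 ship[0->1]=1 prod=2 -> [19 1 1]
First stockout at step 7

7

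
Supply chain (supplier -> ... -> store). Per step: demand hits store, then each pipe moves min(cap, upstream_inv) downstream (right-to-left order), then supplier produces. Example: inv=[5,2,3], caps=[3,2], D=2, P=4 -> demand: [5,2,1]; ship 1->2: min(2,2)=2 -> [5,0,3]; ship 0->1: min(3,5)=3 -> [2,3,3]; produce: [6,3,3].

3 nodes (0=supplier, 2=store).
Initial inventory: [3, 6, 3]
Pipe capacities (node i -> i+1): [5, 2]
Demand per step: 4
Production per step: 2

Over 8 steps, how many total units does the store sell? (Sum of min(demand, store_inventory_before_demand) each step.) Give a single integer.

Step 1: sold=3 (running total=3) -> [2 7 2]
Step 2: sold=2 (running total=5) -> [2 7 2]
Step 3: sold=2 (running total=7) -> [2 7 2]
Step 4: sold=2 (running total=9) -> [2 7 2]
Step 5: sold=2 (running total=11) -> [2 7 2]
Step 6: sold=2 (running total=13) -> [2 7 2]
Step 7: sold=2 (running total=15) -> [2 7 2]
Step 8: sold=2 (running total=17) -> [2 7 2]

Answer: 17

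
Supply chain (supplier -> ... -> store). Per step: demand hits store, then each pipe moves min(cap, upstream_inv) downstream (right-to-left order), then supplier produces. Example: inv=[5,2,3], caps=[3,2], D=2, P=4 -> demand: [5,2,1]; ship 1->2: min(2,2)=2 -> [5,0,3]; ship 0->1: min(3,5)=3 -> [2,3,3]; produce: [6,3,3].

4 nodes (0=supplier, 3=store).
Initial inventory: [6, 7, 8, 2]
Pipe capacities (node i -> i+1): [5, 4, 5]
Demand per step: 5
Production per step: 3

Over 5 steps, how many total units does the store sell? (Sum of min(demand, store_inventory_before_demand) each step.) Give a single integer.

Step 1: sold=2 (running total=2) -> [4 8 7 5]
Step 2: sold=5 (running total=7) -> [3 8 6 5]
Step 3: sold=5 (running total=12) -> [3 7 5 5]
Step 4: sold=5 (running total=17) -> [3 6 4 5]
Step 5: sold=5 (running total=22) -> [3 5 4 4]

Answer: 22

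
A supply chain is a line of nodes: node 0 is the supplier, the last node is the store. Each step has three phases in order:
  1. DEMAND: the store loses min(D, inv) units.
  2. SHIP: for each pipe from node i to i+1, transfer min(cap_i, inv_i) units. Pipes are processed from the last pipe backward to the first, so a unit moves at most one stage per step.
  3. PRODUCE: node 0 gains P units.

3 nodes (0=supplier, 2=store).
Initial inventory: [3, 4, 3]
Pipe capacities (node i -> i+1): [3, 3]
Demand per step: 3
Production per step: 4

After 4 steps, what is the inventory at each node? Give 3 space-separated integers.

Step 1: demand=3,sold=3 ship[1->2]=3 ship[0->1]=3 prod=4 -> inv=[4 4 3]
Step 2: demand=3,sold=3 ship[1->2]=3 ship[0->1]=3 prod=4 -> inv=[5 4 3]
Step 3: demand=3,sold=3 ship[1->2]=3 ship[0->1]=3 prod=4 -> inv=[6 4 3]
Step 4: demand=3,sold=3 ship[1->2]=3 ship[0->1]=3 prod=4 -> inv=[7 4 3]

7 4 3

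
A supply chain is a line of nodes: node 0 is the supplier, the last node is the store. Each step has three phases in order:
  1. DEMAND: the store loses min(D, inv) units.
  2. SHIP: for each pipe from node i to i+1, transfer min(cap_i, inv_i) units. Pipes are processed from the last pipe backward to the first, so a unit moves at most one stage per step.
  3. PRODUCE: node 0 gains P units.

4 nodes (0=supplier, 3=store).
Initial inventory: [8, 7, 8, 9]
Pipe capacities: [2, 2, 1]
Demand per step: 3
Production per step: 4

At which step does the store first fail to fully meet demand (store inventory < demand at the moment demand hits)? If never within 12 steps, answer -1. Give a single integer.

Step 1: demand=3,sold=3 ship[2->3]=1 ship[1->2]=2 ship[0->1]=2 prod=4 -> [10 7 9 7]
Step 2: demand=3,sold=3 ship[2->3]=1 ship[1->2]=2 ship[0->1]=2 prod=4 -> [12 7 10 5]
Step 3: demand=3,sold=3 ship[2->3]=1 ship[1->2]=2 ship[0->1]=2 prod=4 -> [14 7 11 3]
Step 4: demand=3,sold=3 ship[2->3]=1 ship[1->2]=2 ship[0->1]=2 prod=4 -> [16 7 12 1]
Step 5: demand=3,sold=1 ship[2->3]=1 ship[1->2]=2 ship[0->1]=2 prod=4 -> [18 7 13 1]
Step 6: demand=3,sold=1 ship[2->3]=1 ship[1->2]=2 ship[0->1]=2 prod=4 -> [20 7 14 1]
Step 7: demand=3,sold=1 ship[2->3]=1 ship[1->2]=2 ship[0->1]=2 prod=4 -> [22 7 15 1]
Step 8: demand=3,sold=1 ship[2->3]=1 ship[1->2]=2 ship[0->1]=2 prod=4 -> [24 7 16 1]
Step 9: demand=3,sold=1 ship[2->3]=1 ship[1->2]=2 ship[0->1]=2 prod=4 -> [26 7 17 1]
Step 10: demand=3,sold=1 ship[2->3]=1 ship[1->2]=2 ship[0->1]=2 prod=4 -> [28 7 18 1]
Step 11: demand=3,sold=1 ship[2->3]=1 ship[1->2]=2 ship[0->1]=2 prod=4 -> [30 7 19 1]
Step 12: demand=3,sold=1 ship[2->3]=1 ship[1->2]=2 ship[0->1]=2 prod=4 -> [32 7 20 1]
First stockout at step 5

5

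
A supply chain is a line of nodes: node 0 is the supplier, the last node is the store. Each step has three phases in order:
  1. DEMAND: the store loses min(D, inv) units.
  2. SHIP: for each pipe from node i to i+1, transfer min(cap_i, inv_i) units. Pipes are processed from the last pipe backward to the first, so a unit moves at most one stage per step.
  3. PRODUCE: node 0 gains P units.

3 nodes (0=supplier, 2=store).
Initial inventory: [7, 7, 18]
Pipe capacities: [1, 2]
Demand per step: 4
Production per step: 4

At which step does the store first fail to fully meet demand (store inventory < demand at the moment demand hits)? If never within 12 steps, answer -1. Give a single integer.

Step 1: demand=4,sold=4 ship[1->2]=2 ship[0->1]=1 prod=4 -> [10 6 16]
Step 2: demand=4,sold=4 ship[1->2]=2 ship[0->1]=1 prod=4 -> [13 5 14]
Step 3: demand=4,sold=4 ship[1->2]=2 ship[0->1]=1 prod=4 -> [16 4 12]
Step 4: demand=4,sold=4 ship[1->2]=2 ship[0->1]=1 prod=4 -> [19 3 10]
Step 5: demand=4,sold=4 ship[1->2]=2 ship[0->1]=1 prod=4 -> [22 2 8]
Step 6: demand=4,sold=4 ship[1->2]=2 ship[0->1]=1 prod=4 -> [25 1 6]
Step 7: demand=4,sold=4 ship[1->2]=1 ship[0->1]=1 prod=4 -> [28 1 3]
Step 8: demand=4,sold=3 ship[1->2]=1 ship[0->1]=1 prod=4 -> [31 1 1]
Step 9: demand=4,sold=1 ship[1->2]=1 ship[0->1]=1 prod=4 -> [34 1 1]
Step 10: demand=4,sold=1 ship[1->2]=1 ship[0->1]=1 prod=4 -> [37 1 1]
Step 11: demand=4,sold=1 ship[1->2]=1 ship[0->1]=1 prod=4 -> [40 1 1]
Step 12: demand=4,sold=1 ship[1->2]=1 ship[0->1]=1 prod=4 -> [43 1 1]
First stockout at step 8

8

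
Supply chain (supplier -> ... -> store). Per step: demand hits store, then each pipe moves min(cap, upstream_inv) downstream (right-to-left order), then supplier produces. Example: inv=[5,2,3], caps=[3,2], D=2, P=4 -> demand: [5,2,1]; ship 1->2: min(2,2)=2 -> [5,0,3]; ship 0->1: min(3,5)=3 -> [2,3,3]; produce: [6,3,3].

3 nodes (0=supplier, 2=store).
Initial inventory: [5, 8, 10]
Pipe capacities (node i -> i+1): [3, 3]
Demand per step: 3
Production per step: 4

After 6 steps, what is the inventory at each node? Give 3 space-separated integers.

Step 1: demand=3,sold=3 ship[1->2]=3 ship[0->1]=3 prod=4 -> inv=[6 8 10]
Step 2: demand=3,sold=3 ship[1->2]=3 ship[0->1]=3 prod=4 -> inv=[7 8 10]
Step 3: demand=3,sold=3 ship[1->2]=3 ship[0->1]=3 prod=4 -> inv=[8 8 10]
Step 4: demand=3,sold=3 ship[1->2]=3 ship[0->1]=3 prod=4 -> inv=[9 8 10]
Step 5: demand=3,sold=3 ship[1->2]=3 ship[0->1]=3 prod=4 -> inv=[10 8 10]
Step 6: demand=3,sold=3 ship[1->2]=3 ship[0->1]=3 prod=4 -> inv=[11 8 10]

11 8 10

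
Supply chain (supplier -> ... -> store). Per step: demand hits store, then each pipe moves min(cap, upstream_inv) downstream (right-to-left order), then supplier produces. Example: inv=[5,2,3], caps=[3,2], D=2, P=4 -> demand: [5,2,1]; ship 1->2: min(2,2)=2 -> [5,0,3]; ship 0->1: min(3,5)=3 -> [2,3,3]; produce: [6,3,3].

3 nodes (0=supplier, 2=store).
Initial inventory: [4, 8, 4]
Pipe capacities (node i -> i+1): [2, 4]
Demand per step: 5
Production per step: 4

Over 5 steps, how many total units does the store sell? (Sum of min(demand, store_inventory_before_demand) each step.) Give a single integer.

Answer: 18

Derivation:
Step 1: sold=4 (running total=4) -> [6 6 4]
Step 2: sold=4 (running total=8) -> [8 4 4]
Step 3: sold=4 (running total=12) -> [10 2 4]
Step 4: sold=4 (running total=16) -> [12 2 2]
Step 5: sold=2 (running total=18) -> [14 2 2]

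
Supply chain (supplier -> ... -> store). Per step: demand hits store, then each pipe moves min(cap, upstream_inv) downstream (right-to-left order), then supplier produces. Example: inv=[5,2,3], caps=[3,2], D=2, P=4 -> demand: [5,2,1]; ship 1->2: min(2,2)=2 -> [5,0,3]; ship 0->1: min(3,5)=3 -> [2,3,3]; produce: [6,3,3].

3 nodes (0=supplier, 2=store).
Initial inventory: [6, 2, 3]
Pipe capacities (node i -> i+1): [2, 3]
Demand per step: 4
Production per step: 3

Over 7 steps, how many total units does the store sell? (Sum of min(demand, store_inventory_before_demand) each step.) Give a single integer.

Answer: 15

Derivation:
Step 1: sold=3 (running total=3) -> [7 2 2]
Step 2: sold=2 (running total=5) -> [8 2 2]
Step 3: sold=2 (running total=7) -> [9 2 2]
Step 4: sold=2 (running total=9) -> [10 2 2]
Step 5: sold=2 (running total=11) -> [11 2 2]
Step 6: sold=2 (running total=13) -> [12 2 2]
Step 7: sold=2 (running total=15) -> [13 2 2]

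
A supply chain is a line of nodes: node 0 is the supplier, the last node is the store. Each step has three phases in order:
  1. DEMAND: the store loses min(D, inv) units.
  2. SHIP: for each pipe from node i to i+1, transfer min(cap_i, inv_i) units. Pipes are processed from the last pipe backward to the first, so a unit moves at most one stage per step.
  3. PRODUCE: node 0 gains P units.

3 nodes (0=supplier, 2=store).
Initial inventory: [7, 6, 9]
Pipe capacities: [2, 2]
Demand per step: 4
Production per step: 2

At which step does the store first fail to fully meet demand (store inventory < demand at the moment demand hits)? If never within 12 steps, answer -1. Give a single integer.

Step 1: demand=4,sold=4 ship[1->2]=2 ship[0->1]=2 prod=2 -> [7 6 7]
Step 2: demand=4,sold=4 ship[1->2]=2 ship[0->1]=2 prod=2 -> [7 6 5]
Step 3: demand=4,sold=4 ship[1->2]=2 ship[0->1]=2 prod=2 -> [7 6 3]
Step 4: demand=4,sold=3 ship[1->2]=2 ship[0->1]=2 prod=2 -> [7 6 2]
Step 5: demand=4,sold=2 ship[1->2]=2 ship[0->1]=2 prod=2 -> [7 6 2]
Step 6: demand=4,sold=2 ship[1->2]=2 ship[0->1]=2 prod=2 -> [7 6 2]
Step 7: demand=4,sold=2 ship[1->2]=2 ship[0->1]=2 prod=2 -> [7 6 2]
Step 8: demand=4,sold=2 ship[1->2]=2 ship[0->1]=2 prod=2 -> [7 6 2]
Step 9: demand=4,sold=2 ship[1->2]=2 ship[0->1]=2 prod=2 -> [7 6 2]
Step 10: demand=4,sold=2 ship[1->2]=2 ship[0->1]=2 prod=2 -> [7 6 2]
Step 11: demand=4,sold=2 ship[1->2]=2 ship[0->1]=2 prod=2 -> [7 6 2]
Step 12: demand=4,sold=2 ship[1->2]=2 ship[0->1]=2 prod=2 -> [7 6 2]
First stockout at step 4

4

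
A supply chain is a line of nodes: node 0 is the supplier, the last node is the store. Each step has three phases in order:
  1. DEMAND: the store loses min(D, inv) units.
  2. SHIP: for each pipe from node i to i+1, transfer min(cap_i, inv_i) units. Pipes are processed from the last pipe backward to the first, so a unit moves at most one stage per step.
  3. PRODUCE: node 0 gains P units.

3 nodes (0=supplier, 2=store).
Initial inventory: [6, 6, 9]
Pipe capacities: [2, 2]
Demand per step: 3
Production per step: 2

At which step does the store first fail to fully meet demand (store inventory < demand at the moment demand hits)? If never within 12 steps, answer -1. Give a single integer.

Step 1: demand=3,sold=3 ship[1->2]=2 ship[0->1]=2 prod=2 -> [6 6 8]
Step 2: demand=3,sold=3 ship[1->2]=2 ship[0->1]=2 prod=2 -> [6 6 7]
Step 3: demand=3,sold=3 ship[1->2]=2 ship[0->1]=2 prod=2 -> [6 6 6]
Step 4: demand=3,sold=3 ship[1->2]=2 ship[0->1]=2 prod=2 -> [6 6 5]
Step 5: demand=3,sold=3 ship[1->2]=2 ship[0->1]=2 prod=2 -> [6 6 4]
Step 6: demand=3,sold=3 ship[1->2]=2 ship[0->1]=2 prod=2 -> [6 6 3]
Step 7: demand=3,sold=3 ship[1->2]=2 ship[0->1]=2 prod=2 -> [6 6 2]
Step 8: demand=3,sold=2 ship[1->2]=2 ship[0->1]=2 prod=2 -> [6 6 2]
Step 9: demand=3,sold=2 ship[1->2]=2 ship[0->1]=2 prod=2 -> [6 6 2]
Step 10: demand=3,sold=2 ship[1->2]=2 ship[0->1]=2 prod=2 -> [6 6 2]
Step 11: demand=3,sold=2 ship[1->2]=2 ship[0->1]=2 prod=2 -> [6 6 2]
Step 12: demand=3,sold=2 ship[1->2]=2 ship[0->1]=2 prod=2 -> [6 6 2]
First stockout at step 8

8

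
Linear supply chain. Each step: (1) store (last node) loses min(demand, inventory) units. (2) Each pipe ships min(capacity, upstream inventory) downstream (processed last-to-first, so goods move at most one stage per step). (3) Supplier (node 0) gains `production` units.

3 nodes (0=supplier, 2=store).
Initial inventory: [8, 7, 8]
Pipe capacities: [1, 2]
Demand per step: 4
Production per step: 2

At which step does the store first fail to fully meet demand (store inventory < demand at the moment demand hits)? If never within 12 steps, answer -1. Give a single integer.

Step 1: demand=4,sold=4 ship[1->2]=2 ship[0->1]=1 prod=2 -> [9 6 6]
Step 2: demand=4,sold=4 ship[1->2]=2 ship[0->1]=1 prod=2 -> [10 5 4]
Step 3: demand=4,sold=4 ship[1->2]=2 ship[0->1]=1 prod=2 -> [11 4 2]
Step 4: demand=4,sold=2 ship[1->2]=2 ship[0->1]=1 prod=2 -> [12 3 2]
Step 5: demand=4,sold=2 ship[1->2]=2 ship[0->1]=1 prod=2 -> [13 2 2]
Step 6: demand=4,sold=2 ship[1->2]=2 ship[0->1]=1 prod=2 -> [14 1 2]
Step 7: demand=4,sold=2 ship[1->2]=1 ship[0->1]=1 prod=2 -> [15 1 1]
Step 8: demand=4,sold=1 ship[1->2]=1 ship[0->1]=1 prod=2 -> [16 1 1]
Step 9: demand=4,sold=1 ship[1->2]=1 ship[0->1]=1 prod=2 -> [17 1 1]
Step 10: demand=4,sold=1 ship[1->2]=1 ship[0->1]=1 prod=2 -> [18 1 1]
Step 11: demand=4,sold=1 ship[1->2]=1 ship[0->1]=1 prod=2 -> [19 1 1]
Step 12: demand=4,sold=1 ship[1->2]=1 ship[0->1]=1 prod=2 -> [20 1 1]
First stockout at step 4

4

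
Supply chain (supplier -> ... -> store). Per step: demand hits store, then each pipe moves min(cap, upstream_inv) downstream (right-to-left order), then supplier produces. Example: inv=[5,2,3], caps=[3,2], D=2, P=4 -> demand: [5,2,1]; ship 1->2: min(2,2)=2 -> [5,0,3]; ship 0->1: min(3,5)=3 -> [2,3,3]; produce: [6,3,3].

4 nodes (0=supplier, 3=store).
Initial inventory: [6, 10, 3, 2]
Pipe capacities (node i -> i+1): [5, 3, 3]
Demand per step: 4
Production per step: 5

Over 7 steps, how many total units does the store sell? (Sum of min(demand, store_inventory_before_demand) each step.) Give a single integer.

Answer: 20

Derivation:
Step 1: sold=2 (running total=2) -> [6 12 3 3]
Step 2: sold=3 (running total=5) -> [6 14 3 3]
Step 3: sold=3 (running total=8) -> [6 16 3 3]
Step 4: sold=3 (running total=11) -> [6 18 3 3]
Step 5: sold=3 (running total=14) -> [6 20 3 3]
Step 6: sold=3 (running total=17) -> [6 22 3 3]
Step 7: sold=3 (running total=20) -> [6 24 3 3]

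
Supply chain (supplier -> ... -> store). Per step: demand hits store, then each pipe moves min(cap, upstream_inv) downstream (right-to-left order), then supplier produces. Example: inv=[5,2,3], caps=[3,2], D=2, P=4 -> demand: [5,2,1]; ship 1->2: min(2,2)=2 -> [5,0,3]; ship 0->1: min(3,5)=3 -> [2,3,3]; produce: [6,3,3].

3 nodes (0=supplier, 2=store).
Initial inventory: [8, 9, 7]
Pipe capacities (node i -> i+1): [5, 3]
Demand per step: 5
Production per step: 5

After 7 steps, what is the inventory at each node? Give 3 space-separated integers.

Step 1: demand=5,sold=5 ship[1->2]=3 ship[0->1]=5 prod=5 -> inv=[8 11 5]
Step 2: demand=5,sold=5 ship[1->2]=3 ship[0->1]=5 prod=5 -> inv=[8 13 3]
Step 3: demand=5,sold=3 ship[1->2]=3 ship[0->1]=5 prod=5 -> inv=[8 15 3]
Step 4: demand=5,sold=3 ship[1->2]=3 ship[0->1]=5 prod=5 -> inv=[8 17 3]
Step 5: demand=5,sold=3 ship[1->2]=3 ship[0->1]=5 prod=5 -> inv=[8 19 3]
Step 6: demand=5,sold=3 ship[1->2]=3 ship[0->1]=5 prod=5 -> inv=[8 21 3]
Step 7: demand=5,sold=3 ship[1->2]=3 ship[0->1]=5 prod=5 -> inv=[8 23 3]

8 23 3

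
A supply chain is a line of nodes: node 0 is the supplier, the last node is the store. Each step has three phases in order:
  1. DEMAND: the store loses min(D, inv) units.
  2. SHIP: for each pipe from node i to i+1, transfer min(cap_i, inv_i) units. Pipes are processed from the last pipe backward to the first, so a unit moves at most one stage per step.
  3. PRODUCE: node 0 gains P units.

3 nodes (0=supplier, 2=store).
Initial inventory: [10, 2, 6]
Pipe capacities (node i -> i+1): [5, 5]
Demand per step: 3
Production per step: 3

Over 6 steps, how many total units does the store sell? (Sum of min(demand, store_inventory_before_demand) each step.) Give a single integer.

Step 1: sold=3 (running total=3) -> [8 5 5]
Step 2: sold=3 (running total=6) -> [6 5 7]
Step 3: sold=3 (running total=9) -> [4 5 9]
Step 4: sold=3 (running total=12) -> [3 4 11]
Step 5: sold=3 (running total=15) -> [3 3 12]
Step 6: sold=3 (running total=18) -> [3 3 12]

Answer: 18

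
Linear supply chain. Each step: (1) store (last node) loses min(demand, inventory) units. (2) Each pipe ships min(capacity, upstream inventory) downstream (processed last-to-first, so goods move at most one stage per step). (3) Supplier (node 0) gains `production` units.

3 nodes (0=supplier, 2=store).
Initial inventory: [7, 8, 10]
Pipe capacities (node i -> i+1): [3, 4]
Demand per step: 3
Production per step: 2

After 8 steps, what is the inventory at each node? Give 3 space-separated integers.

Step 1: demand=3,sold=3 ship[1->2]=4 ship[0->1]=3 prod=2 -> inv=[6 7 11]
Step 2: demand=3,sold=3 ship[1->2]=4 ship[0->1]=3 prod=2 -> inv=[5 6 12]
Step 3: demand=3,sold=3 ship[1->2]=4 ship[0->1]=3 prod=2 -> inv=[4 5 13]
Step 4: demand=3,sold=3 ship[1->2]=4 ship[0->1]=3 prod=2 -> inv=[3 4 14]
Step 5: demand=3,sold=3 ship[1->2]=4 ship[0->1]=3 prod=2 -> inv=[2 3 15]
Step 6: demand=3,sold=3 ship[1->2]=3 ship[0->1]=2 prod=2 -> inv=[2 2 15]
Step 7: demand=3,sold=3 ship[1->2]=2 ship[0->1]=2 prod=2 -> inv=[2 2 14]
Step 8: demand=3,sold=3 ship[1->2]=2 ship[0->1]=2 prod=2 -> inv=[2 2 13]

2 2 13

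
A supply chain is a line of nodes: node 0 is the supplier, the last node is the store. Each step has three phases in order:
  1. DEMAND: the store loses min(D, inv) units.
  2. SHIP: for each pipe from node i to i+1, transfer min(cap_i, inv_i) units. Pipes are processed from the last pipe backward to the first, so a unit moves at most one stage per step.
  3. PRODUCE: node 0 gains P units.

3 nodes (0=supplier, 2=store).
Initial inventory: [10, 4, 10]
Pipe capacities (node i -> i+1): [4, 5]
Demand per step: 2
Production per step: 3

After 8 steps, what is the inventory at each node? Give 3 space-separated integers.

Step 1: demand=2,sold=2 ship[1->2]=4 ship[0->1]=4 prod=3 -> inv=[9 4 12]
Step 2: demand=2,sold=2 ship[1->2]=4 ship[0->1]=4 prod=3 -> inv=[8 4 14]
Step 3: demand=2,sold=2 ship[1->2]=4 ship[0->1]=4 prod=3 -> inv=[7 4 16]
Step 4: demand=2,sold=2 ship[1->2]=4 ship[0->1]=4 prod=3 -> inv=[6 4 18]
Step 5: demand=2,sold=2 ship[1->2]=4 ship[0->1]=4 prod=3 -> inv=[5 4 20]
Step 6: demand=2,sold=2 ship[1->2]=4 ship[0->1]=4 prod=3 -> inv=[4 4 22]
Step 7: demand=2,sold=2 ship[1->2]=4 ship[0->1]=4 prod=3 -> inv=[3 4 24]
Step 8: demand=2,sold=2 ship[1->2]=4 ship[0->1]=3 prod=3 -> inv=[3 3 26]

3 3 26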